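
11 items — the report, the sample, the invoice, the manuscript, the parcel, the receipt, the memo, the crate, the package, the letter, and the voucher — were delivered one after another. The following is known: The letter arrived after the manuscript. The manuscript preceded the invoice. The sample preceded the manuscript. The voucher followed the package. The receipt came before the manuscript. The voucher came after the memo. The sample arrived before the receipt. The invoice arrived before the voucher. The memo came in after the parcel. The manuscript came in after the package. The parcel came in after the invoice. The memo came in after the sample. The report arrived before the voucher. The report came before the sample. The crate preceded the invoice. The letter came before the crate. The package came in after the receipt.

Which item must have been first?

the report

The report has a chain of constraints placing it before every other item, so the report must be first.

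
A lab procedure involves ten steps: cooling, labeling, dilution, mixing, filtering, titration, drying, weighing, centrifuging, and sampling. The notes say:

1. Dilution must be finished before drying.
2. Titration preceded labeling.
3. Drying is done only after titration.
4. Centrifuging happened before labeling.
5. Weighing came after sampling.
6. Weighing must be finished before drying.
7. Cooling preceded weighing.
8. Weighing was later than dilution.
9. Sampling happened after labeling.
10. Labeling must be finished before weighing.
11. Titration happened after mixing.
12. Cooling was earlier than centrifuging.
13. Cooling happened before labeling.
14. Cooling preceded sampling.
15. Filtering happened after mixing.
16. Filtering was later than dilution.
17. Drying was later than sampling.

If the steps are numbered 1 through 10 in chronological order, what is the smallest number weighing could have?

8

Centrifuging, cooling, dilution, labeling, mixing, sampling, and titration must all come before weighing — 7 forced predecessors.
Nothing else is forced ahead of weighing, so its earliest slot is position 7 + 1 = 8.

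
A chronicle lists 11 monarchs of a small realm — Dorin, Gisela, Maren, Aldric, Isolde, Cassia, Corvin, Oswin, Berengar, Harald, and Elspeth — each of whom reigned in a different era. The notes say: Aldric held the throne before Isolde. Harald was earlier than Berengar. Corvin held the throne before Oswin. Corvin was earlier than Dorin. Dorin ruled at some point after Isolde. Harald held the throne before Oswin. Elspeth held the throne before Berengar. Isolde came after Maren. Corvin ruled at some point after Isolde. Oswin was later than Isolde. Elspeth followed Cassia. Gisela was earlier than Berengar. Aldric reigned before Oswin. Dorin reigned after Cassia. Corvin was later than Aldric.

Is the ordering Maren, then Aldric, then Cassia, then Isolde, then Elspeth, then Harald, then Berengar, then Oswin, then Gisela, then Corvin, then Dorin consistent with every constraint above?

no

The constraints require Corvin before Oswin, but in the proposed sequence Oswin appears ahead of Corvin. That one violation is enough.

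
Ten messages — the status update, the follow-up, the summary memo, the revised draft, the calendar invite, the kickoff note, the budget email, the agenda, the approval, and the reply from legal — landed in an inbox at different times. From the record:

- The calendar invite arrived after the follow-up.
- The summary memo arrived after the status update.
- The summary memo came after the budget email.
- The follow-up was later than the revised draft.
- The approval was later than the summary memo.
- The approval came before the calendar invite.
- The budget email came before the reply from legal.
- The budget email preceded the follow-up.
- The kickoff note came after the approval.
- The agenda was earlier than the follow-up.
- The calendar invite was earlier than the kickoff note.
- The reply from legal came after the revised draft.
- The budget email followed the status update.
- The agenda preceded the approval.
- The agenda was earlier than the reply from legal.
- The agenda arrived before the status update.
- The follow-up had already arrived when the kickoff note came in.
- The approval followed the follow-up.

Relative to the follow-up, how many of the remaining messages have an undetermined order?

Forced before the follow-up: the agenda, the budget email, the revised draft, and the status update; forced after the follow-up: the approval, the calendar invite, and the kickoff note.
That leaves the reply from legal and the summary memo with no forced order relative to the follow-up — 2.

2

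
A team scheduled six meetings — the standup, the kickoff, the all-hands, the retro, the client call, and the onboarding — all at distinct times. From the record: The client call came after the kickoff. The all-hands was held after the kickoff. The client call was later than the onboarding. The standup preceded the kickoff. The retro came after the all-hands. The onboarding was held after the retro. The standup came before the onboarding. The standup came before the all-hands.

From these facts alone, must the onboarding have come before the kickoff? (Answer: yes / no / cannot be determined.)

no

Tracing the constraints gives the kickoff → the all-hands → the retro → the onboarding, so the kickoff must come before the onboarding.
That means the onboarding cannot be before the kickoff.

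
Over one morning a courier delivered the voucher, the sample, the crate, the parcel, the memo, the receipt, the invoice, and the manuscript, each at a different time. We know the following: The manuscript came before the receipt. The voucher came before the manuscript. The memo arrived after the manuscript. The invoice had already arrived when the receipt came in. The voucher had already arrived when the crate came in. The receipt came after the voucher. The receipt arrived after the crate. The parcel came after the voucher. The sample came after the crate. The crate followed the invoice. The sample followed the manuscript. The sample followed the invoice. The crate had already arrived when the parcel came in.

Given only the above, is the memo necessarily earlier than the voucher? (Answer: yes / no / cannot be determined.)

no

Tracing the constraints gives the voucher → the manuscript → the memo, so the voucher must come before the memo.
That means the memo cannot be before the voucher.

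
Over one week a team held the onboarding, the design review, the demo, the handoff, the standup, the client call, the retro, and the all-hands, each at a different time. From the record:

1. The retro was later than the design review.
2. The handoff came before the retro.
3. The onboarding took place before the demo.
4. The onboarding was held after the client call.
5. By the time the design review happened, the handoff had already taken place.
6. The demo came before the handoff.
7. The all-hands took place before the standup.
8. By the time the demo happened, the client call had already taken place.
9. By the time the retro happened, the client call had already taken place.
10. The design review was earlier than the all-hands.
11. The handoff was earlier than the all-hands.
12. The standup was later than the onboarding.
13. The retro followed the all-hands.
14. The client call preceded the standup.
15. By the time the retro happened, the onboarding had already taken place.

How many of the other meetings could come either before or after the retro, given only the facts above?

1

Forced before the retro: the all-hands, the client call, the demo, the design review, the handoff, and the onboarding.
That leaves the standup with no forced order relative to the retro — 1.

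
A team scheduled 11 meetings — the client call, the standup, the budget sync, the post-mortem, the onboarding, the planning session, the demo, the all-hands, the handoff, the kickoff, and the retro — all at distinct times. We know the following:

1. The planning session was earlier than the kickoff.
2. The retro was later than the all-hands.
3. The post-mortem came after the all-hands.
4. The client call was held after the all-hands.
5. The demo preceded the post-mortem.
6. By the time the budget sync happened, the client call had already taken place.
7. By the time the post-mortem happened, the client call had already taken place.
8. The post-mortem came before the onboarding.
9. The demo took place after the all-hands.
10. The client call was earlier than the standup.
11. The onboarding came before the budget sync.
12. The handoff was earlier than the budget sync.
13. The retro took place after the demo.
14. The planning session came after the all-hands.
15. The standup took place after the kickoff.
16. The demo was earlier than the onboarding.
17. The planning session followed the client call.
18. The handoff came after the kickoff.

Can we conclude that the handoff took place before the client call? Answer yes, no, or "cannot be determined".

Tracing the constraints gives the client call → the planning session → the kickoff → the handoff, so the client call must come before the handoff.
That means the handoff cannot be before the client call.

no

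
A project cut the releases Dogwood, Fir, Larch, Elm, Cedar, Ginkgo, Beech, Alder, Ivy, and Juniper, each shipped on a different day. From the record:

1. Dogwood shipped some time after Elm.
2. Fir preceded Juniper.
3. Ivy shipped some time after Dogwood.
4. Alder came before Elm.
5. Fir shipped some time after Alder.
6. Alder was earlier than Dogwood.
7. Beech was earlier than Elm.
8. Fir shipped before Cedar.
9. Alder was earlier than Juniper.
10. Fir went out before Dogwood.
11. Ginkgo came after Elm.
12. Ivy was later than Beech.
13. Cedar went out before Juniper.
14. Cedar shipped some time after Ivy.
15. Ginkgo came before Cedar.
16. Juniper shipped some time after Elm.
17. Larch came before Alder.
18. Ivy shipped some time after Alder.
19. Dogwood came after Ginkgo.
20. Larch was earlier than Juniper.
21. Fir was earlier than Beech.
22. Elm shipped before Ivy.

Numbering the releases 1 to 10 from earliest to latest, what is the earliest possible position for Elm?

5

Alder, Beech, Fir, and Larch must all come before Elm — 4 forced predecessors.
Nothing else is forced ahead of Elm, so its earliest slot is position 4 + 1 = 5.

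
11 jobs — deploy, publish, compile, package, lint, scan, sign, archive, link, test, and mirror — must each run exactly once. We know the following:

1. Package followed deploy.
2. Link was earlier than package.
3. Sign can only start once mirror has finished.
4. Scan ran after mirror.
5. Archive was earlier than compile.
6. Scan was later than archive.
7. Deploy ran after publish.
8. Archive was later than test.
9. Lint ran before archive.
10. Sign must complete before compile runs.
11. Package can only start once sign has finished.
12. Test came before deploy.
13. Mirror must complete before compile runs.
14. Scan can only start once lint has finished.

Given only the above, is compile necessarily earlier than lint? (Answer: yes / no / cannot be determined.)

Tracing the constraints gives lint → archive → compile, so lint must come before compile.
That means compile cannot be before lint.

no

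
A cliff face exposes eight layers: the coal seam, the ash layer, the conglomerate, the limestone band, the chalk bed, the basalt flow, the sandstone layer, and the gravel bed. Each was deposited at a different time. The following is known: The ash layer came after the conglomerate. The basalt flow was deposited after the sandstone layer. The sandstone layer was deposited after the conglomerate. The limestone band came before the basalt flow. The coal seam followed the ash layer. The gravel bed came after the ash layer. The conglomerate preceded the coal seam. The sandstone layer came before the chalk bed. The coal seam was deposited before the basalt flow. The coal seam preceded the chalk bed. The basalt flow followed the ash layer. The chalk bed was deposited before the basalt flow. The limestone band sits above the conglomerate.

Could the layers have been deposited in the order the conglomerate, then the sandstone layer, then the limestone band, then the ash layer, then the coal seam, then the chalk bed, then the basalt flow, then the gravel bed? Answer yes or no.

yes

Check each stated constraint against the proposed order — e.g. the limestone band is ahead of the basalt flow; the sandstone layer is ahead of the basalt flow. Every pair is in the required order; nothing is violated.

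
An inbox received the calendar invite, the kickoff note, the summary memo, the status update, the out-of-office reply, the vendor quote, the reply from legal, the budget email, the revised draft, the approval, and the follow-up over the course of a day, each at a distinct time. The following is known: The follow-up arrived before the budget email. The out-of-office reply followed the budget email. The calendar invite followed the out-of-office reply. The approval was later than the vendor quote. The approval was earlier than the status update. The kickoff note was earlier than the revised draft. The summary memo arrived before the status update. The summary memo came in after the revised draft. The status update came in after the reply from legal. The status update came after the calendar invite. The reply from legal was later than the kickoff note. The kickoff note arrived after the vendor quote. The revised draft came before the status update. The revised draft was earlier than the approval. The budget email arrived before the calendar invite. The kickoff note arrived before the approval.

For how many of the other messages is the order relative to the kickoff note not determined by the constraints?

Forced before the kickoff note: the vendor quote; forced after the kickoff note: the approval, the reply from legal, the revised draft, the status update, and the summary memo.
That leaves the budget email, the calendar invite, the follow-up, and the out-of-office reply with no forced order relative to the kickoff note — 4.

4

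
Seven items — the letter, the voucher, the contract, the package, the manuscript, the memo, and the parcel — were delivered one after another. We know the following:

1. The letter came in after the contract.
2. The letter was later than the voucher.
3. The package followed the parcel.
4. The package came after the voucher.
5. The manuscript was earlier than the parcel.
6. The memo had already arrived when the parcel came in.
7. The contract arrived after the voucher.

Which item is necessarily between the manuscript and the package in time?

the parcel

Tracing the constraints gives the manuscript → the parcel → the package, so the parcel sits after the manuscript and before the package.
No other item is forced both after the manuscript and before the package.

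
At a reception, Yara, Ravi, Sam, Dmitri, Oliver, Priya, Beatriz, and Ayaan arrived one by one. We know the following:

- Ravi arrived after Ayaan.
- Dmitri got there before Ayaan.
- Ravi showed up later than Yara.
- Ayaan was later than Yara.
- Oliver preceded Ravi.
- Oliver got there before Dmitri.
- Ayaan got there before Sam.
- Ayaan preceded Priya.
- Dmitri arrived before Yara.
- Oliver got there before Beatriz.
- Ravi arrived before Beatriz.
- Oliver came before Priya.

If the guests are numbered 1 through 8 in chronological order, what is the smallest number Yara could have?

3

Dmitri and Oliver must both come before Yara — 2 forced predecessors.
Nothing else is forced ahead of Yara, so their earliest slot is position 2 + 1 = 3.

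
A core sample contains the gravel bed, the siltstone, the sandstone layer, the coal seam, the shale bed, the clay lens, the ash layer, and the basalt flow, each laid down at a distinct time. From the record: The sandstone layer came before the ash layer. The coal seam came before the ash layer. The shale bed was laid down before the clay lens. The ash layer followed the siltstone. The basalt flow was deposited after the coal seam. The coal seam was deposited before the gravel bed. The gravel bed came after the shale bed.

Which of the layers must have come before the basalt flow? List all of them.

Directly stated before the basalt flow: the coal seam.

the coal seam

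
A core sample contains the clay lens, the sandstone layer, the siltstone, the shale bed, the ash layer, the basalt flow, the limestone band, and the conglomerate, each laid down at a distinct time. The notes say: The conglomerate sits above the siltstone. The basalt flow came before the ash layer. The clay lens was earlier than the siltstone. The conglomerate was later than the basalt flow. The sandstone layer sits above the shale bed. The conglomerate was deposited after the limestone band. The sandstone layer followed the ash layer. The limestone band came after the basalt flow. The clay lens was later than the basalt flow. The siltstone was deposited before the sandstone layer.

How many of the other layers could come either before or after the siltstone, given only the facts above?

Forced before the siltstone: the basalt flow and the clay lens; forced after the siltstone: the conglomerate and the sandstone layer.
That leaves the ash layer, the limestone band, and the shale bed with no forced order relative to the siltstone — 3.

3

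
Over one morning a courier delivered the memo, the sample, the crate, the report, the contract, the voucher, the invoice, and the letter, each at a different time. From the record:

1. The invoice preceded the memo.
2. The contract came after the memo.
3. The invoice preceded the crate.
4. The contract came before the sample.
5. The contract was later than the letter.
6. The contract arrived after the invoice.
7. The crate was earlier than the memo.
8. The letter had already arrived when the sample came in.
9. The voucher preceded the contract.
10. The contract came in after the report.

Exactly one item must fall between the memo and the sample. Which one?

Tracing the constraints gives the memo → the contract → the sample, so the contract sits after the memo and before the sample.
No other item is forced both after the memo and before the sample.

the contract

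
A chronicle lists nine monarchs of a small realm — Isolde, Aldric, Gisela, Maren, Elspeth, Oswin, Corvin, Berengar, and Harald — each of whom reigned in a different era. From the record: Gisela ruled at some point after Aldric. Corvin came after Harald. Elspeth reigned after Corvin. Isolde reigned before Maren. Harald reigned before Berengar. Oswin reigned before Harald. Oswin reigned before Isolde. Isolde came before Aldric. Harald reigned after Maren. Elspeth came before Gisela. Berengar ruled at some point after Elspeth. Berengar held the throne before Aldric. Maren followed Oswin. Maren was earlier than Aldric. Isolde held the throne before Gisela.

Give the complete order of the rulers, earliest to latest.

Oswin, Isolde, Maren, Harald, Corvin, Elspeth, Berengar, Aldric, Gisela

The constraints fix every adjacent pair, so only one ordering works:
Oswin → Isolde → Maren → Harald → Corvin → Elspeth → Berengar → Aldric → Gisela.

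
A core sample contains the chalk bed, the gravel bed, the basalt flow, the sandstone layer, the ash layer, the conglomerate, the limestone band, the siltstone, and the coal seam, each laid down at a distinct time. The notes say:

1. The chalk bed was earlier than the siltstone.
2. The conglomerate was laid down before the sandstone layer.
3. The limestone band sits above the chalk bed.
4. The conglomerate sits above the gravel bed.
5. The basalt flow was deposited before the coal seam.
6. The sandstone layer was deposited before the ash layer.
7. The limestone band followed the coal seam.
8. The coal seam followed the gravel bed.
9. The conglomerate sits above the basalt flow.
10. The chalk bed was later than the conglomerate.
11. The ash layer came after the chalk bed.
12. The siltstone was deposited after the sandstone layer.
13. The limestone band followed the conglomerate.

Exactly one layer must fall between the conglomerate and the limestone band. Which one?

Tracing the constraints gives the conglomerate → the chalk bed → the limestone band, so the chalk bed sits after the conglomerate and before the limestone band.
No other layer is forced both after the conglomerate and before the limestone band.

the chalk bed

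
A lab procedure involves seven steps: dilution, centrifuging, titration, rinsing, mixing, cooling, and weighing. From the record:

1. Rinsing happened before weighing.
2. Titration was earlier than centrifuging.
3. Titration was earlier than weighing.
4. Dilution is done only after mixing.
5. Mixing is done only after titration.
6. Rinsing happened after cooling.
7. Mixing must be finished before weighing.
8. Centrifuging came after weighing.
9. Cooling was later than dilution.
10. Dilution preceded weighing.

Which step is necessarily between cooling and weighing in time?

Tracing the constraints gives cooling → rinsing → weighing, so rinsing sits after cooling and before weighing.
No other step is forced both after cooling and before weighing.

rinsing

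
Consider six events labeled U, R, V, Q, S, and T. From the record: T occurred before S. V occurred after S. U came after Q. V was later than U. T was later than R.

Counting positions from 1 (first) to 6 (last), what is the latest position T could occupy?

T must come before S and V — 2 events forced after it.
Everything else can be placed before T in some valid order, so T can sit as late as position 6 − 2 = 4.

4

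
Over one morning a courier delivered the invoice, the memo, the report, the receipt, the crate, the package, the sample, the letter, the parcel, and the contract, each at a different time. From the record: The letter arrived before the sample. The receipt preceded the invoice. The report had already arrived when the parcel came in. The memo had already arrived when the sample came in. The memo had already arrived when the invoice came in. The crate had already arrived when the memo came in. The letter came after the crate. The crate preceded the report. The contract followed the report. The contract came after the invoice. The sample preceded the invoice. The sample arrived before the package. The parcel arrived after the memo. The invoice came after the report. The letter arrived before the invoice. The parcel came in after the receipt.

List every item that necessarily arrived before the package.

the crate, the letter, the memo, the sample

Directly stated before the package: the sample.
The crate reaches the package via the crate → the memo → the sample → the package.
The letter reaches the package via the letter → the sample → the package.
The memo reaches the package via the memo → the sample → the package.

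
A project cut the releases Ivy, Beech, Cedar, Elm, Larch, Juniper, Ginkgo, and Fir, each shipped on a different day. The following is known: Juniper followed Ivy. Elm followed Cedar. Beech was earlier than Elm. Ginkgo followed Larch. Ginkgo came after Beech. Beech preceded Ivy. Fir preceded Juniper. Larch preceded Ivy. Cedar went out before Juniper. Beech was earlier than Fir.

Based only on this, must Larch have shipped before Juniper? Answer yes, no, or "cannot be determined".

Chain the constraints: Larch → Ivy → Juniper. Each link is directly stated, so Larch comes before Juniper.

yes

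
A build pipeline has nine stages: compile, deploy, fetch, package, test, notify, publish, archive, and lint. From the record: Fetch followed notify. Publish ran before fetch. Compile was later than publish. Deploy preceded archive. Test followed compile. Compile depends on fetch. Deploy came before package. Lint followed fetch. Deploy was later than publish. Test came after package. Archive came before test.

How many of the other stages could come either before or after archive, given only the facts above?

Forced before archive: deploy and publish; forced after archive: test.
That leaves compile, fetch, lint, notify, and package with no forced order relative to archive — 5.

5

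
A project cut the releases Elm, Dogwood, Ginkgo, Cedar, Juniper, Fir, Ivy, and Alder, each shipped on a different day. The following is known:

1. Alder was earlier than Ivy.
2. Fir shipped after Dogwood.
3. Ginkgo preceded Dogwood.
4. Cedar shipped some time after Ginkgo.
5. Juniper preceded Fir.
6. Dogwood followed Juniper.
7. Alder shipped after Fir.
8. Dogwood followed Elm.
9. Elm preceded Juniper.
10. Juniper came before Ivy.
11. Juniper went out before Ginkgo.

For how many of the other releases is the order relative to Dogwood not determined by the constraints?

1

Forced before Dogwood: Elm, Ginkgo, and Juniper; forced after Dogwood: Alder, Fir, and Ivy.
That leaves Cedar with no forced order relative to Dogwood — 1.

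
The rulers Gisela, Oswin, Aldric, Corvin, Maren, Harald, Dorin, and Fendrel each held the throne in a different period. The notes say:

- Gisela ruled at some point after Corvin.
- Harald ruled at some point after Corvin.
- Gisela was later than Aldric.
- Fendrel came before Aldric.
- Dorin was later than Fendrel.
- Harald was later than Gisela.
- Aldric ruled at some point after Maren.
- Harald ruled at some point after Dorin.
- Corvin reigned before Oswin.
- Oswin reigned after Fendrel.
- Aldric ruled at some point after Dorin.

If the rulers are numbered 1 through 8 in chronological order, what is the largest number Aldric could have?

Aldric must come before Gisela and Harald — 2 rulers forced after them.
Everything else can be placed before Aldric in some valid order, so Aldric can sit as late as position 8 − 2 = 6.

6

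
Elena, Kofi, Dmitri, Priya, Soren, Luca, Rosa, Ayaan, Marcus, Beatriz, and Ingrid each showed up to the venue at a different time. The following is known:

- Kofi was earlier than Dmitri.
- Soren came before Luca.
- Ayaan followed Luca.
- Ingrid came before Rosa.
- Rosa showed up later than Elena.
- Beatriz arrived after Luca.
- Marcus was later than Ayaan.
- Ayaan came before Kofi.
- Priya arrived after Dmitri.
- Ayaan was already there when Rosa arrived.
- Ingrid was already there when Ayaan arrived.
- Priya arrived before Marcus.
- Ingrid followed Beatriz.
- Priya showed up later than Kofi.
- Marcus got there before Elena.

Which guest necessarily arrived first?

Soren

Soren has a chain of constraints placing them before every other guest, so Soren must be first.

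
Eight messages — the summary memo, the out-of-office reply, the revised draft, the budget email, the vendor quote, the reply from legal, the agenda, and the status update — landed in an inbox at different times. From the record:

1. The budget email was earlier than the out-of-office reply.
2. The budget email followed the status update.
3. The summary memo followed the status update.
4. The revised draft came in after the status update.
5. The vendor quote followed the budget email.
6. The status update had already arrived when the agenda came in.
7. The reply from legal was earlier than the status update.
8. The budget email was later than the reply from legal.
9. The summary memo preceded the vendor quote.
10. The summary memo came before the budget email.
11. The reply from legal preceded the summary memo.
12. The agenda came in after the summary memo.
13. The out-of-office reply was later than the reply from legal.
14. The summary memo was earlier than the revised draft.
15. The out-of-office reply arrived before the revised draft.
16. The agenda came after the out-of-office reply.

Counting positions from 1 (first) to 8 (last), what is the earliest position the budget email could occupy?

The reply from legal, the status update, and the summary memo must all come before the budget email — 3 forced predecessors.
Nothing else is forced ahead of the budget email, so its earliest slot is position 3 + 1 = 4.

4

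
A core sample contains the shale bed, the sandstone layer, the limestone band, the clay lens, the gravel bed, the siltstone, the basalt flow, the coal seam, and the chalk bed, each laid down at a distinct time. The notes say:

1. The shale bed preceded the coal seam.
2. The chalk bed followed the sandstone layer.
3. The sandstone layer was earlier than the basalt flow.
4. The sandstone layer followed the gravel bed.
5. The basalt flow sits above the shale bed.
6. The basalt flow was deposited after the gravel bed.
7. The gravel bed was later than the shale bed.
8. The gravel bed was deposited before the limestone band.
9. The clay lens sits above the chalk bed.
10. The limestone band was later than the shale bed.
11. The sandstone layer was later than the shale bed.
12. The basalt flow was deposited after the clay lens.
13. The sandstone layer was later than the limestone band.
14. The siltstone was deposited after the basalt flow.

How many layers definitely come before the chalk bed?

Directly stated before the chalk bed: the sandstone layer.
The gravel bed reaches the chalk bed via the gravel bed → the sandstone layer → the chalk bed.
The limestone band reaches the chalk bed via the limestone band → the sandstone layer → the chalk bed.
The shale bed reaches the chalk bed via the shale bed → the sandstone layer → the chalk bed.
No chain forces the basalt flow (or any of the others) ahead of the chalk bed.
That's the gravel bed, the limestone band, the sandstone layer, and the shale bed — 4 in all.

4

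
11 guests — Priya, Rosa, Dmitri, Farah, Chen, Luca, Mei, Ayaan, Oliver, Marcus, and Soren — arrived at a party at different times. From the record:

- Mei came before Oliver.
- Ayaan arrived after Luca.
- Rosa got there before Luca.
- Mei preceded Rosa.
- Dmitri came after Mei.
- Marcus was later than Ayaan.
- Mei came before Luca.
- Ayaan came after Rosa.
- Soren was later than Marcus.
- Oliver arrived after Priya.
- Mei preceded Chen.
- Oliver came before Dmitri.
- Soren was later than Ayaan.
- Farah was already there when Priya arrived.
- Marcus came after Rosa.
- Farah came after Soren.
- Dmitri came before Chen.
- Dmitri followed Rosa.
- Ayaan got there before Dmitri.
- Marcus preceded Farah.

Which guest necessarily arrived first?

Mei has a chain of constraints placing them before every other guest, so Mei must be first.

Mei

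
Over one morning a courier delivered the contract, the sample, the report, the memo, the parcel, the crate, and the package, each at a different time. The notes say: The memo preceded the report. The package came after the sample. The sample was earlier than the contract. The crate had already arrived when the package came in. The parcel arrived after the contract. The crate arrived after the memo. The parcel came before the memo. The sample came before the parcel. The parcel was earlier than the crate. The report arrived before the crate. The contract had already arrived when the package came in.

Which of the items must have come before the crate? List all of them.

Directly stated before the crate: the memo, the parcel, and the report.
The contract reaches the crate via the contract → the parcel → the crate.
The sample reaches the crate via the sample → the parcel → the crate.
No chain forces the package ahead of the crate.

the contract, the memo, the parcel, the report, the sample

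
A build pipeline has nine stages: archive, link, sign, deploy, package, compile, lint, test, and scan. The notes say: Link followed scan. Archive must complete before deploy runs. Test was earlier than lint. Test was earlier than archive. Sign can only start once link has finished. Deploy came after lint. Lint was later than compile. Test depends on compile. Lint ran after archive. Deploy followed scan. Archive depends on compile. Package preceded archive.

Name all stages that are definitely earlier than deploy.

archive, compile, lint, package, scan, test

Directly stated before deploy: archive, lint, and scan.
Compile reaches deploy via compile → archive → deploy.
Package reaches deploy via package → archive → deploy.
Test reaches deploy via test → archive → deploy.
No chain forces sign (or any of the others) ahead of deploy.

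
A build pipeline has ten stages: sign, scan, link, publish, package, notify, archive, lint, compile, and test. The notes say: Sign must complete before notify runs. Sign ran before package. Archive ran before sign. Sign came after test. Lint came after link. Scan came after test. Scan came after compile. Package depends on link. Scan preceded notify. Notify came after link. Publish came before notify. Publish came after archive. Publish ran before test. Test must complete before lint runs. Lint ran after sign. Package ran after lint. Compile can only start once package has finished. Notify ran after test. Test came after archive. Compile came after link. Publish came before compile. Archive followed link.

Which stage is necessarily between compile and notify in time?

scan

Tracing the constraints gives compile → scan → notify, so scan sits after compile and before notify.
No other stage is forced both after compile and before notify.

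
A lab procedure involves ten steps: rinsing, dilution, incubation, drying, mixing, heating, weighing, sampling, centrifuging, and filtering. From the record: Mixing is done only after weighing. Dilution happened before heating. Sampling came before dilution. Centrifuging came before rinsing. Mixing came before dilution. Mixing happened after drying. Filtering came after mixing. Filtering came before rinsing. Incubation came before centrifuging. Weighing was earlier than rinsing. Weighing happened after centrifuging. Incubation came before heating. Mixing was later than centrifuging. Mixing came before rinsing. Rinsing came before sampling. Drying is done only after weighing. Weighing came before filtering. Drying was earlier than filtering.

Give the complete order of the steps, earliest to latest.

incubation, centrifuging, weighing, drying, mixing, filtering, rinsing, sampling, dilution, heating

The constraints fix every adjacent pair, so only one ordering works:
incubation → centrifuging → weighing → drying → mixing → filtering → rinsing → sampling → dilution → heating.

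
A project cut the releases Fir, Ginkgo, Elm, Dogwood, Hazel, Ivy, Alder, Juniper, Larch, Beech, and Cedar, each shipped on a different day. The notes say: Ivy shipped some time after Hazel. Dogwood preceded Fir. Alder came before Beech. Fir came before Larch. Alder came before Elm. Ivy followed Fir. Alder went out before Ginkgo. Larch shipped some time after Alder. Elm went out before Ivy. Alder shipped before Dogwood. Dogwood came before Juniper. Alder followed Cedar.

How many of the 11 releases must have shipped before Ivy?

6

Directly stated before Ivy: Elm, Fir, and Hazel.
Alder reaches Ivy via Alder → Elm → Ivy.
Cedar reaches Ivy via Cedar → Alder → Elm → Ivy.
Dogwood reaches Ivy via Dogwood → Fir → Ivy.
That's Alder, Cedar, Dogwood, Elm, Fir, and Hazel — 6 in all.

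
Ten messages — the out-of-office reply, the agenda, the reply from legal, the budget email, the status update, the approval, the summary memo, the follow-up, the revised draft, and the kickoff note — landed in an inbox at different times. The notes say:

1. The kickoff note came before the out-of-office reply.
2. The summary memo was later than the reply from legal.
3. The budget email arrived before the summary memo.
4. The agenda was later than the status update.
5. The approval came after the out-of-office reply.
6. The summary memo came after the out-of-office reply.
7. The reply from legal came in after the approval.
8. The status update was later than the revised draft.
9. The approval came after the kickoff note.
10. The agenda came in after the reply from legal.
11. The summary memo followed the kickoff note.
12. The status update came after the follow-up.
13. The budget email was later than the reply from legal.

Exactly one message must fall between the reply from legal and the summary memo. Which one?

the budget email

Tracing the constraints gives the reply from legal → the budget email → the summary memo, so the budget email sits after the reply from legal and before the summary memo.
No other message is forced both after the reply from legal and before the summary memo.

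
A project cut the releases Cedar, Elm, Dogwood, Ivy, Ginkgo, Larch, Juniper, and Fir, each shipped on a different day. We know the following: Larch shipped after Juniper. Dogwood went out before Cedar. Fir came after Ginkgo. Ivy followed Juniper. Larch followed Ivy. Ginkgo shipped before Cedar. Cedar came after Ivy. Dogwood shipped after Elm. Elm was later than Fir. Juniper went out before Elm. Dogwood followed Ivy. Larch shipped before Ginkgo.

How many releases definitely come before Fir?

4

Directly stated before Fir: Ginkgo.
Ivy reaches Fir via Ivy → Larch → Ginkgo → Fir.
Juniper reaches Fir via Juniper → Larch → Ginkgo → Fir.
Larch reaches Fir via Larch → Ginkgo → Fir.
No chain forces Cedar (or any of the others) ahead of Fir.
That's Ginkgo, Ivy, Juniper, and Larch — 4 in all.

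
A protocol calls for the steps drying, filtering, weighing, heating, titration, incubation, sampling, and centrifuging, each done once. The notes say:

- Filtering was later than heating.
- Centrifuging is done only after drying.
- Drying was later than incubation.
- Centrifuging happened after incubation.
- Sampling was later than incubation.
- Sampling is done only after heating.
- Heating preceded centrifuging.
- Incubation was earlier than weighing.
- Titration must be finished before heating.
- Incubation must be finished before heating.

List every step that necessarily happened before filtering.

Directly stated before filtering: heating.
Incubation reaches filtering via incubation → heating → filtering.
Titration reaches filtering via titration → heating → filtering.

heating, incubation, titration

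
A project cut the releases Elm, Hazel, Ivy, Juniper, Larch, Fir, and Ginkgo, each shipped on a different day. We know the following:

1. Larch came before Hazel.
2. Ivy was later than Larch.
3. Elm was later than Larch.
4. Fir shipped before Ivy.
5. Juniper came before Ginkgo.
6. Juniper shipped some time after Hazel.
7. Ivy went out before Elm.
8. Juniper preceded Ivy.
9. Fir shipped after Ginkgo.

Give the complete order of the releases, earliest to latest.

Larch, Hazel, Juniper, Ginkgo, Fir, Ivy, Elm

The constraints fix every adjacent pair, so only one ordering works:
Larch → Hazel → Juniper → Ginkgo → Fir → Ivy → Elm.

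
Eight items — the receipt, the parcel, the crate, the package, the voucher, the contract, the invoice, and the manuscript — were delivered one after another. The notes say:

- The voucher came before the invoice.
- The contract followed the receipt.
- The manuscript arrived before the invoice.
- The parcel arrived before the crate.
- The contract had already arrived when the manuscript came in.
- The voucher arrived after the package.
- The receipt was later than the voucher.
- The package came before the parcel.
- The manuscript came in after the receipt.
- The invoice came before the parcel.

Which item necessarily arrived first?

The package has a chain of constraints placing it before every other item, so the package must be first.

the package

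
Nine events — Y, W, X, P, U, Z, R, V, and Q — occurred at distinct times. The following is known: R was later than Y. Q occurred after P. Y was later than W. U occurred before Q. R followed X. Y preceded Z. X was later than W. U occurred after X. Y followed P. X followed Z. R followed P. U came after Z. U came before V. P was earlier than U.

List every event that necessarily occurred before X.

Directly stated before X: W and Z.
P reaches X via P → Y → Z → X.
Y reaches X via Y → Z → X.
No chain forces R (or any of the others) ahead of X.

P, W, Y, Z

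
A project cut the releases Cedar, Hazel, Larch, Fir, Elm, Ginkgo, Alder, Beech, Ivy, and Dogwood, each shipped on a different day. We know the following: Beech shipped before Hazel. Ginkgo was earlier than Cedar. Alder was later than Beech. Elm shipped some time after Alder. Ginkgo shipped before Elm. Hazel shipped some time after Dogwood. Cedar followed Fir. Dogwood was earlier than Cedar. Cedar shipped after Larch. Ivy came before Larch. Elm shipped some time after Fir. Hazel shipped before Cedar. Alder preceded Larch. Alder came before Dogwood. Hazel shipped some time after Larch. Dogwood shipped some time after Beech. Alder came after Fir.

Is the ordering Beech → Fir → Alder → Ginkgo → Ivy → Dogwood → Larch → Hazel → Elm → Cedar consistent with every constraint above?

Check each stated constraint against the proposed order — e.g. Beech is ahead of Hazel; Fir is ahead of Cedar. Every pair is in the required order; nothing is violated.

yes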